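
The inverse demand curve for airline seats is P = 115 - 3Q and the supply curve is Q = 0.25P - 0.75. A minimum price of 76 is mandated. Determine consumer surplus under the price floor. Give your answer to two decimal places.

253.50

Rewriting supply in inverse form: P = 3 + 4Q.
Without the control, 115 - 3Q = 3 + 4Q so Q* = 16 and P* = 67.
At P = 76, buyers demand (115 - 76)/3 = 13 while sellers would supply more, so the quantity traded is 13 at price 76.
CS is the triangle under demand above 76: (1/2)(13)(115 - 76) = 253.5.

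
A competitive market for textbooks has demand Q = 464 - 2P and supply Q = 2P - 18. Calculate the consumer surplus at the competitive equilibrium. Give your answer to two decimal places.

12432.25

Rewriting demand in inverse form: P = 232 - 0.5Q.
Rewriting supply in inverse form: P = 9 + 0.5Q.
Set 232 - 0.5Q = 9 + 0.5Q, which gives 223 = 1Q, so Q* = 223 and P* = 232 - 0.5(223) = 120.5.
The demand choke price is 232, so CS = (1/2)(Q*)(232 - P*) = (1/2)(223)(111.5) = 12432.25.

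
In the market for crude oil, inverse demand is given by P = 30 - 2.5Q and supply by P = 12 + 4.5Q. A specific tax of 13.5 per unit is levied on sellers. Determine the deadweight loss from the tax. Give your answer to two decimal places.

13.02

Pre-tax equilibrium: 30 - 2.5Q = 12 + 4.5Q gives Q* = 2.5714, P* = 23.5714.
With the tax, sellers need 13.5 more per unit: 30 - 2.5Q = 12 + 4.5Q + 13.5, so Q_t = 0.6429. Buyers pay P_b = 28.3929; sellers receive P_s = P_b - 13.5 = 14.8929.
The welfare triangle lost has base Q* - Q_t = 1.9286 and height t = 13.5, so DWL = (1/2)(1.9286)(13.5) = 13.0179.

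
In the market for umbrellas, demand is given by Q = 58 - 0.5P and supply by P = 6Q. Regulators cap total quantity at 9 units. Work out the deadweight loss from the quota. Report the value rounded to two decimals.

Rewriting demand in inverse form: P = 116 - 2Q.
Unrestricted equilibrium: Q* = (116 - 0)/(2 + 6) = 14.5.
At Q = 9 the demand price is 116 - 2(9) = 98 and the supply price is 0 + 6(9) = 54.
DWL = (1/2)(gap between curves at 9) x (Q* - 9) = (1/2)(44)(5.5) = 121.

121.00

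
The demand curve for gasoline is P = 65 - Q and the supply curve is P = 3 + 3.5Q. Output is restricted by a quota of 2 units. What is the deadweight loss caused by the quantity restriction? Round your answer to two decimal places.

Unrestricted equilibrium: Q* = (65 - 3)/(1 + 3.5) = 13.7778.
At Q = 2 the demand price is 65 - (2) = 63 and the supply price is 3 + 3.5(2) = 10.
DWL = (1/2)(gap between curves at 2) x (Q* - 2) = (1/2)(53)(11.7778) = 312.1111.

312.11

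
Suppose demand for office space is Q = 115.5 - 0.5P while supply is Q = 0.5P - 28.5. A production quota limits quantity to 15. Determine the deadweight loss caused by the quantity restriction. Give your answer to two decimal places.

Rewriting demand in inverse form: P = 231 - 2Q.
Rewriting supply in inverse form: P = 57 + 2Q.
Unrestricted equilibrium: Q* = (231 - 57)/(2 + 2) = 43.5.
At Q = 15 the demand price is 231 - 2(15) = 201 and the supply price is 57 + 2(15) = 87.
DWL = (1/2)(gap between curves at 15) x (Q* - 15) = (1/2)(114)(28.5) = 1624.5.

1624.50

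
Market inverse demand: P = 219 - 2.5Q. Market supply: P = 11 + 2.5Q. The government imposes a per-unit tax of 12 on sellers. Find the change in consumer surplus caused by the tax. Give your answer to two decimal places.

Pre-tax equilibrium: 219 - 2.5Q = 11 + 2.5Q gives Q* = 41.6, P* = 115.
With the tax, sellers need 12 more per unit: 219 - 2.5Q = 11 + 2.5Q + 12, so Q_t = 39.2. Buyers pay P_b = 121; sellers receive P_s = P_b - 12 = 109.
CS falls from (1/2)(41.6)(104) = 2163.2 to (1/2)(39.2)(98) = 1920.8, a change of -242.4.

-242.40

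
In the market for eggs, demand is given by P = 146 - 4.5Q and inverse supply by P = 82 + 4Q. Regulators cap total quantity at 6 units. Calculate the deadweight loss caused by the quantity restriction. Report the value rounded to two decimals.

9.94

Unrestricted equilibrium: Q* = (146 - 82)/(4.5 + 4) = 7.5294.
At Q = 6 the demand price is 146 - 4.5(6) = 119 and the supply price is 82 + 4(6) = 106.
DWL = (1/2)(gap between curves at 6) x (Q* - 6) = (1/2)(13)(1.5294) = 9.9412.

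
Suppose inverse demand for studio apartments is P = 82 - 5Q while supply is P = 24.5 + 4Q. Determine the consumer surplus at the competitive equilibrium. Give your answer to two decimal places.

102.04

Set 82 - 5Q = 24.5 + 4Q, which gives 57.5 = 9Q, so Q* = 6.3889 and P* = 82 - 5(6.3889) = 50.0556.
Consumer surplus is the triangle under demand above P*: (1/2)(6.3889)(82 - 50.0556) = (1/2)(6.3889)(31.9444) = 102.0448.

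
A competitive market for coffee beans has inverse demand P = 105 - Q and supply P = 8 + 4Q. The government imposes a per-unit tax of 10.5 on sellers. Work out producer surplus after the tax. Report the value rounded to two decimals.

Without the tax, 105 - Q = 8 + 4Q so Q* = 19.4 and P* = 85.6.
A tax on sellers shifts supply up by 10.5: 105 - Q = 8 + 4Q + 10.5, so Q_t = 17.3. Buyers pay P_b = 87.7; sellers receive P_s = P_b - 10.5 = 77.2.
PS = (1/2)(Q_t)(P_s - 8) = (1/2)(17.3)(69.2) = 598.58.

598.58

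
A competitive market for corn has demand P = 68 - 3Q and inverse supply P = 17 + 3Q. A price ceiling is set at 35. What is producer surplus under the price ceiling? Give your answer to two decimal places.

54.00

Without the control, 68 - 3Q = 17 + 3Q so Q* = 8.5 and P* = 42.5.
At P = 35, sellers supply (35 - 17)/3 = 6 while buyers want more, so the quantity traded is 6 at price 35.
PS is the triangle above supply below 35: (1/2)(6)(35 - 17) = 54.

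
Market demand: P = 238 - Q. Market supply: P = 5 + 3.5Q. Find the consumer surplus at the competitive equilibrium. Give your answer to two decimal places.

1340.47

Equilibrium: 238 - Q = 5 + 3.5Q, so Q* = 51.7778 and P* = 186.2222.
Consumer surplus is the triangle under demand above P*: (1/2)(51.7778)(238 - 186.2222) = (1/2)(51.7778)(51.7778) = 1340.4691.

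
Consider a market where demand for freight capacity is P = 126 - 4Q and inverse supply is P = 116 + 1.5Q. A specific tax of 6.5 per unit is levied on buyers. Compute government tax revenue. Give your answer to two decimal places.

4.14

Pre-tax equilibrium: 126 - 4Q = 116 + 1.5Q gives Q* = 1.8182, P* = 118.7273.
A tax on buyers shifts demand down by 6.5: (126 - 6.5) - 4Q = 116 + 1.5Q, so Q_t = 0.6364. Buyers pay P_b = 123.4545; sellers receive P_s = P_b - 6.5 = 116.9545.
Revenue is the tax times quantity traded: 6.5 x 0.6364 = 4.1364.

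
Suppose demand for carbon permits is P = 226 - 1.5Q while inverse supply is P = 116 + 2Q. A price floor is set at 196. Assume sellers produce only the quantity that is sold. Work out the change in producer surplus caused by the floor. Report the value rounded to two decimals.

Without the control, 226 - 1.5Q = 116 + 2Q so Q* = 31.4286 and P* = 178.8571.
At the floor price 196, quantity demanded is (226 - 196)/1.5 = 20; demand is the short side, so Q = 20 trades at P = 196.
PS goes from (1/2)(31.4286)(62.8571) = 987.7551 to 1200 (computed as (196 - 116)(20) - (1/2)(2)(20)^2), a change of 212.2449.

212.24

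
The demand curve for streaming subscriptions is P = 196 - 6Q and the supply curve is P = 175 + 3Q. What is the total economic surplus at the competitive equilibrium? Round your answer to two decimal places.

24.50

Set 196 - 6Q = 175 + 3Q, which gives 21 = 9Q, so Q* = 2.3333 and P* = 196 - 6(2.3333) = 182.
CS = (1/2)(2.3333)(14) = 16.3333 and PS = (1/2)(2.3333)(7) = 8.1667, so total surplus = 24.5.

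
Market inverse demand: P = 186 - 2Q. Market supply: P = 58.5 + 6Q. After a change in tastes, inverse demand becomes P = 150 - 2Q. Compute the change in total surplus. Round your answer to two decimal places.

-492.75

Initial equilibrium: Q_0 = 15.9375, P_0 = 154.125; CS_0 = (1/2)(15.9375)(31.875) = 254.0039, PS_0 = (1/2)(15.9375)(95.625) = 762.0117.
New equilibrium: 150 - 2Q = 58.5 + 6Q gives Q_1 = 11.4375, P_1 = 127.125; CS_1 = 130.8164, PS_1 = 392.4492.
Change in total surplus = (130.8164 + 392.4492) - (254.0039 + 762.0117) = -492.75.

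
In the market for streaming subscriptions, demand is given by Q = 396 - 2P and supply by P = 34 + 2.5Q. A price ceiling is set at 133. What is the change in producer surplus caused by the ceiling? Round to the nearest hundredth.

Rewriting demand in inverse form: P = 198 - 0.5Q.
Without the control, 198 - 0.5Q = 34 + 2.5Q so Q* = 54.6667 and P* = 170.6667.
At the ceiling price 133, quantity supplied is (133 - 34)/2.5 = 39.6; supply is the short side, so Q = 39.6 trades at P = 133.
PS goes from (1/2)(54.6667)(136.6667) = 3735.5556 to 1960.2 (computed as (133 - 34)(39.6) - (1/2)(2.5)(39.6)^2), a change of -1775.3556.

-1775.36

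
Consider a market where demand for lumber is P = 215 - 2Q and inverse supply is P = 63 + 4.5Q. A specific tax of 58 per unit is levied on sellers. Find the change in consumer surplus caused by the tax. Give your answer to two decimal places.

-337.70

Without the tax, 215 - 2Q = 63 + 4.5Q so Q* = 23.3846 and P* = 168.2308.
With the tax, sellers need 58 more per unit: 215 - 2Q = 63 + 4.5Q + 58, so Q_t = 14.4615. Buyers pay P_b = 186.0769; sellers receive P_s = P_b - 58 = 128.0769.
Consumers lose the trapezoid between P* and P_b out to Q_t plus the triangle from Q_t to Q*: change in CS = 209.1361 - 546.8402 = -337.7041.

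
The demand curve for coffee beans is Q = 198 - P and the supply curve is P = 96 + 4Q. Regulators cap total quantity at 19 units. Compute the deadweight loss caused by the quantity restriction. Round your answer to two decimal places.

Rewriting demand in inverse form: P = 198 - Q.
Unrestricted equilibrium: Q* = (198 - 96)/(1 + 4) = 20.4.
At Q = 19 the demand price is 198 - (19) = 179 and the supply price is 96 + 4(19) = 172.
DWL = (1/2)(gap between curves at 19) x (Q* - 19) = (1/2)(7)(1.4) = 4.9.

4.90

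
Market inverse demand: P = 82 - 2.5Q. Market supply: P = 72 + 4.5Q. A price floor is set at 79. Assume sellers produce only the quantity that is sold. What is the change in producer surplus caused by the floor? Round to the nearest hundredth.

0.57

Without the control, 82 - 2.5Q = 72 + 4.5Q so Q* = 1.4286 and P* = 78.4286.
At the floor price 79, quantity demanded is (82 - 79)/2.5 = 1.2; demand is the short side, so Q = 1.2 trades at P = 79.
PS goes from (1/2)(1.4286)(6.4286) = 4.5918 to 5.16 (computed as (79 - 72)(1.2) - (1/2)(4.5)(1.2)^2), a change of 0.5682.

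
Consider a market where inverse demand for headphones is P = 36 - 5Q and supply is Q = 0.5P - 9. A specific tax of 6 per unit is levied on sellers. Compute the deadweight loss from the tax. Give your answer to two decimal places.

2.57

Rewriting supply in inverse form: P = 18 + 2Q.
Pre-tax equilibrium: 36 - 5Q = 18 + 2Q gives Q* = 2.5714, P* = 23.1429.
A tax on sellers shifts supply up by 6: 36 - 5Q = 18 + 2Q + 6, so Q_t = 1.7143. Buyers pay P_b = 27.4286; sellers receive P_s = P_b - 6 = 21.4286.
The welfare triangle lost has base Q* - Q_t = 0.8571 and height t = 6, so DWL = (1/2)(0.8571)(6) = 2.5714.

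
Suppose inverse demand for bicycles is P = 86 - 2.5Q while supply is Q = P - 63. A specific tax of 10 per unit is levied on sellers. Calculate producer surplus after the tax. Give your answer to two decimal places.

6.90

Rewriting supply in inverse form: P = 63 + Q.
Pre-tax equilibrium: 86 - 2.5Q = 63 + Q gives Q* = 6.5714, P* = 69.5714.
With the tax, sellers need 10 more per unit: 86 - 2.5Q = 63 + Q + 10, so Q_t = 3.7143. Buyers pay P_b = 76.7143; sellers receive P_s = P_b - 10 = 66.7143.
Producer surplus is the triangle above supply below P_s: (1/2)(3.7143)(66.7143 - 63) = 6.898.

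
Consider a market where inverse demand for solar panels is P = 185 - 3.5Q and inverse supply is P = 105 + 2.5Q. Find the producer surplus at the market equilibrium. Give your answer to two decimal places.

Equilibrium: 185 - 3.5Q = 105 + 2.5Q, so Q* = 13.3333 and P* = 138.3333.
The supply curve's price intercept is 105, so PS = (1/2)(Q*)(P* - 105) = (1/2)(13.3333)(33.3333) = 222.2222.

222.22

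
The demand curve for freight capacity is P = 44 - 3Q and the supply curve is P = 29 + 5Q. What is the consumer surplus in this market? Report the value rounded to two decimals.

Setting demand equal to supply, 15 = 8Q, so Q* = 1.875 and P* = 38.375.
Consumer surplus is the triangle under demand above P*: (1/2)(1.875)(44 - 38.375) = (1/2)(1.875)(5.625) = 5.2734.

5.27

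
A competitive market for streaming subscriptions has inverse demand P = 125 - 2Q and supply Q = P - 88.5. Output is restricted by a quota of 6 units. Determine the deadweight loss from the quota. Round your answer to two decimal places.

57.04

Rewriting supply in inverse form: P = 88.5 + Q.
Without the quota, 125 - 2Q = 88.5 + Q gives Q* = 12.1667.
At Q = 6 the demand price is 125 - 2(6) = 113 and the supply price is 88.5 + (6) = 94.5.
DWL = (1/2)(gap between curves at 6) x (Q* - 6) = (1/2)(18.5)(6.1667) = 57.0417.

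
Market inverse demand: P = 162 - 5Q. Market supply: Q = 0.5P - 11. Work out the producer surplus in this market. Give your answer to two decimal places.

Rewriting supply in inverse form: P = 22 + 2Q.
Setting demand equal to supply, 140 = 7Q, so Q* = 20 and P* = 62.
PS is the area between P* and the supply curve from 0 to Q*: (1/2)(20)(40) = 400.

400.00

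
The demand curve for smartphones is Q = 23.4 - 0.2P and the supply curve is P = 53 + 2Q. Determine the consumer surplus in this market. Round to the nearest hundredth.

Rewriting demand in inverse form: P = 117 - 5Q.
Set 117 - 5Q = 53 + 2Q, which gives 64 = 7Q, so Q* = 9.1429 and P* = 117 - 5(9.1429) = 71.2857.
Consumer surplus is the triangle under demand above P*: (1/2)(9.1429)(117 - 71.2857) = (1/2)(9.1429)(45.7143) = 208.9796.

208.98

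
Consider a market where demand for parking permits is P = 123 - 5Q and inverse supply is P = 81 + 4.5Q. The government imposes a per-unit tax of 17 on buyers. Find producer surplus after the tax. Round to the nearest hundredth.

Without the tax, 123 - 5Q = 81 + 4.5Q so Q* = 4.4211 and P* = 100.8947.
A tax on buyers shifts demand down by 17: (123 - 17) - 5Q = 81 + 4.5Q, so Q_t = 2.6316. Buyers pay P_b = 109.8421; sellers receive P_s = P_b - 17 = 92.8421.
PS = (1/2)(Q_t)(P_s - 81) = (1/2)(2.6316)(11.8421) = 15.5817.

15.58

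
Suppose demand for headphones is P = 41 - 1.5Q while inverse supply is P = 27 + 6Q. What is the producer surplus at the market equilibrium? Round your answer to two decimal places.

10.45

Setting demand equal to supply, 14 = 7.5Q, so Q* = 1.8667 and P* = 38.2.
PS is the area between P* and the supply curve from 0 to Q*: (1/2)(1.8667)(11.2) = 10.4533.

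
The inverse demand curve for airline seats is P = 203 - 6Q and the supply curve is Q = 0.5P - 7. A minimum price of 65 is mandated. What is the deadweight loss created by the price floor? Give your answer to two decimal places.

1.56

Rewriting supply in inverse form: P = 14 + 2Q.
Free-market equilibrium: 203 - 6Q = 14 + 2Q gives Q* = 23.625, P* = 61.25.
At the floor price 65, quantity demanded is (203 - 65)/6 = 23; demand is the short side, so Q = 23 trades at P = 65.
At Q = 23 the demand price is 65 and the supply price is 60. Deadweight loss is the triangle between the curves from 23 to 23.625: (1/2)(65 - 60)(23.625 - 23) = 1.5625.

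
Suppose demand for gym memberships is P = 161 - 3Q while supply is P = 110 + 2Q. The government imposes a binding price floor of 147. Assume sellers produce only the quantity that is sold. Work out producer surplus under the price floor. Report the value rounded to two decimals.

150.89

Free-market equilibrium: 161 - 3Q = 110 + 2Q gives Q* = 10.2, P* = 130.4.
At the floor price 147, quantity demanded is (161 - 147)/3 = 4.6667; demand is the short side, so Q = 4.6667 trades at P = 147.
The supply price at Q = 4.6667 is 119.3333. PS is the trapezoid between 147 and supply over [0, 4.6667]: (1/2)[(147 - 110) + (147 - 119.3333)](4.6667) = 150.8889.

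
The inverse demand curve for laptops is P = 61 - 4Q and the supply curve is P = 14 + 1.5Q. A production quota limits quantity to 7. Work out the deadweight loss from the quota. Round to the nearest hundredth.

Unrestricted equilibrium: Q* = (61 - 14)/(4 + 1.5) = 8.5455.
At Q = 7 the demand price is 61 - 4(7) = 33 and the supply price is 14 + 1.5(7) = 24.5.
Deadweight loss is the triangle between the curves from 7 to 8.5455: (1/2)(33 - 24.5)(8.5455 - 7) = 6.5682.

6.57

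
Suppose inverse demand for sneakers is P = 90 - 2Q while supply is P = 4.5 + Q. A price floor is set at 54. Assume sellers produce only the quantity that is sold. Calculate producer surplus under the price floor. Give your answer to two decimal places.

Free-market equilibrium: 90 - 2Q = 4.5 + Q gives Q* = 28.5, P* = 33.
At the floor price 54, quantity demanded is (90 - 54)/2 = 18; demand is the short side, so Q = 18 trades at P = 54.
The supply price at Q = 18 is 22.5. PS is the trapezoid between 54 and supply over [0, 18]: (1/2)[(54 - 4.5) + (54 - 22.5)](18) = 729.

729.00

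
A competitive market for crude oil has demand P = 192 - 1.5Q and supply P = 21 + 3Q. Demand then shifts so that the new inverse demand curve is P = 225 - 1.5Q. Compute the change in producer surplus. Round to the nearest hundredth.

916.67

Initial equilibrium: Q_0 = 38, P_0 = 135; CS_0 = (1/2)(38)(57) = 1083, PS_0 = (1/2)(38)(114) = 2166.
New equilibrium: 225 - 1.5Q = 21 + 3Q gives Q_1 = 45.3333, P_1 = 157; CS_1 = 1541.3333, PS_1 = 3082.6667.
Change in producer surplus = 3082.6667 - 2166 = 916.6667.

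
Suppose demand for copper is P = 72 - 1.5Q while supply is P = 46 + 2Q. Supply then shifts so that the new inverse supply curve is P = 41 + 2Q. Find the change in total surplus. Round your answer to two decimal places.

40.71

Initial equilibrium: Q_0 = 7.4286, P_0 = 60.8571; CS_0 = (1/2)(7.4286)(11.1429) = 41.3878, PS_0 = (1/2)(7.4286)(14.8571) = 55.1837.
New equilibrium: 72 - 1.5Q = 41 + 2Q gives Q_1 = 8.8571, P_1 = 58.7143; CS_1 = 58.8367, PS_1 = 78.449.
Change in total surplus = (58.8367 + 78.449) - (41.3878 + 55.1837) = 40.7143.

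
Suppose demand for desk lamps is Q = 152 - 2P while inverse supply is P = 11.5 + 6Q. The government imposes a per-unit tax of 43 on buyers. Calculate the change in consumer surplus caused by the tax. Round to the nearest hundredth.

-21.88

Rewriting demand in inverse form: P = 76 - 0.5Q.
Pre-tax equilibrium: 76 - 0.5Q = 11.5 + 6Q gives Q* = 9.9231, P* = 71.0385.
With the tax, buyers' net willingness to pay falls by 43: (76 - 43) - 0.5Q = 11.5 + 6Q, so Q_t = 3.3077. Buyers pay P_b = 74.3462; sellers receive P_s = P_b - 43 = 31.3462.
CS falls from (1/2)(9.9231)(4.9615) = 24.6169 to (1/2)(3.3077)(1.6538) = 2.7352, a change of -21.8817.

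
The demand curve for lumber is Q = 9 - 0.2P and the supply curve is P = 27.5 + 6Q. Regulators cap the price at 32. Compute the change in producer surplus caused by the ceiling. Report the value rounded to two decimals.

Rewriting demand in inverse form: P = 45 - 5Q.
Free-market equilibrium: 45 - 5Q = 27.5 + 6Q gives Q* = 1.5909, P* = 37.0455.
At the ceiling price 32, quantity supplied is (32 - 27.5)/6 = 0.75; supply is the short side, so Q = 0.75 trades at P = 32.
PS goes from (1/2)(1.5909)(9.5455) = 7.593 to 1.6875 (computed as (32 - 27.5)(0.75) - (1/2)(6)(0.75)^2), a change of -5.9055.

-5.91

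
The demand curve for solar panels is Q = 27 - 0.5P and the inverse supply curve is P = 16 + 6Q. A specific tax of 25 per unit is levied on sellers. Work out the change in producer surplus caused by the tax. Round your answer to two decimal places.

-59.77

Rewriting demand in inverse form: P = 54 - 2Q.
Without the tax, 54 - 2Q = 16 + 6Q so Q* = 4.75 and P* = 44.5.
A tax on sellers shifts supply up by 25: 54 - 2Q = 16 + 6Q + 25, so Q_t = 1.625. Buyers pay P_b = 50.75; sellers receive P_s = P_b - 25 = 25.75.
PS falls from (1/2)(4.75)(28.5) = 67.6875 to (1/2)(1.625)(9.75) = 7.9219, a change of -59.7656.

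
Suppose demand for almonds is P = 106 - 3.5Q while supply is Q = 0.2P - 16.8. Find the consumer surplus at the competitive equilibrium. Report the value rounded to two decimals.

Rewriting supply in inverse form: P = 84 + 5Q.
Equilibrium: 106 - 3.5Q = 84 + 5Q, so Q* = 2.5882 and P* = 96.9412.
The demand choke price is 106, so CS = (1/2)(Q*)(106 - P*) = (1/2)(2.5882)(9.0588) = 11.7232.

11.72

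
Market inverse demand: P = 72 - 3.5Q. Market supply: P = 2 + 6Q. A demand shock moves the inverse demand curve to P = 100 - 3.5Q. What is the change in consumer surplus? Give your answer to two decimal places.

91.21

Initial equilibrium: Q_0 = 7.3684, P_0 = 46.2105; CS_0 = (1/2)(7.3684)(25.7895) = 95.0139, PS_0 = (1/2)(7.3684)(44.2105) = 162.8809.
New equilibrium: 100 - 3.5Q = 2 + 6Q gives Q_1 = 10.3158, P_1 = 63.8947; CS_1 = 186.2271, PS_1 = 319.2465.
Change in consumer surplus = 186.2271 - 95.0139 = 91.2133.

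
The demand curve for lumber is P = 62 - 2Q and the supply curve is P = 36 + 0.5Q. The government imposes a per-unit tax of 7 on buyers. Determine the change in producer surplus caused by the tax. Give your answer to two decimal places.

-12.60

Without the tax, 62 - 2Q = 36 + 0.5Q so Q* = 10.4 and P* = 41.2.
A tax on buyers shifts demand down by 7: (62 - 7) - 2Q = 36 + 0.5Q, so Q_t = 7.6. Buyers pay P_b = 46.8; sellers receive P_s = P_b - 7 = 39.8.
Producers lose the trapezoid between P_s and P* out to Q_t plus the triangle from Q_t to Q*: change in PS = 14.44 - 27.04 = -12.6.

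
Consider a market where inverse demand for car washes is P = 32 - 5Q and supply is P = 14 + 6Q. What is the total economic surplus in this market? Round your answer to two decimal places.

Set 32 - 5Q = 14 + 6Q, which gives 18 = 11Q, so Q* = 1.6364 and P* = 32 - 5(1.6364) = 23.8182.
CS = (1/2)(1.6364)(8.1818) = 6.6942 and PS = (1/2)(1.6364)(9.8182) = 8.0331, so total surplus = 14.7273.

14.73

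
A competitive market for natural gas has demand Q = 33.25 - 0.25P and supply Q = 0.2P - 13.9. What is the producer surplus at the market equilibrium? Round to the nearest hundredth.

Rewriting demand in inverse form: P = 133 - 4Q.
Rewriting supply in inverse form: P = 69.5 + 5Q.
Setting demand equal to supply, 63.5 = 9Q, so Q* = 7.0556 and P* = 104.7778.
PS is the area between P* and the supply curve from 0 to Q*: (1/2)(7.0556)(35.2778) = 124.4522.

124.45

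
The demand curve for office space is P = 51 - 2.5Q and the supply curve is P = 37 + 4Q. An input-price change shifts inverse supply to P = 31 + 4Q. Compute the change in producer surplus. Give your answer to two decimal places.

9.66

Initial equilibrium: Q_0 = 2.1538, P_0 = 45.6154; CS_0 = (1/2)(2.1538)(5.3846) = 5.7988, PS_0 = (1/2)(2.1538)(8.6154) = 9.2781.
New equilibrium: 51 - 2.5Q = 31 + 4Q gives Q_1 = 3.0769, P_1 = 43.3077; CS_1 = 11.8343, PS_1 = 18.9349.
Change in producer surplus = 18.9349 - 9.2781 = 9.6568.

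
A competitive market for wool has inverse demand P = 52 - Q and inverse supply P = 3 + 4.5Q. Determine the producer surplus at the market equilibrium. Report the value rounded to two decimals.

178.59

Equilibrium: 52 - Q = 3 + 4.5Q, so Q* = 8.9091 and P* = 43.0909.
PS is the area between P* and the supply curve from 0 to Q*: (1/2)(8.9091)(40.0909) = 178.5868.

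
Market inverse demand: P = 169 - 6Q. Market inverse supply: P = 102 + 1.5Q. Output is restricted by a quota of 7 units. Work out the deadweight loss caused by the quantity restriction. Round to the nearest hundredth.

Unrestricted equilibrium: Q* = (169 - 102)/(6 + 1.5) = 8.9333.
At Q = 7 the demand price is 169 - 6(7) = 127 and the supply price is 102 + 1.5(7) = 112.5.
Deadweight loss is the triangle between the curves from 7 to 8.9333: (1/2)(127 - 112.5)(8.9333 - 7) = 14.0167.

14.02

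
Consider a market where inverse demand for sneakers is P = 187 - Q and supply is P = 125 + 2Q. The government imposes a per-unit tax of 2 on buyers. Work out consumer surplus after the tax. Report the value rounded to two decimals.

200.00

Pre-tax equilibrium: 187 - Q = 125 + 2Q gives Q* = 20.6667, P* = 166.3333.
A tax on buyers shifts demand down by 2: (187 - 2) - Q = 125 + 2Q, so Q_t = 20. Buyers pay P_b = 167; sellers receive P_s = P_b - 2 = 165.
Consumer surplus is the triangle under demand above P_b: (1/2)(20)(187 - 167) = 200.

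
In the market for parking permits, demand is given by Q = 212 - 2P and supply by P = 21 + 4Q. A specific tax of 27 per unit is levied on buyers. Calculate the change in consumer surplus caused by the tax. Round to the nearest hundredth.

Rewriting demand in inverse form: P = 106 - 0.5Q.
Without the tax, 106 - 0.5Q = 21 + 4Q so Q* = 18.8889 and P* = 96.5556.
With the tax, buyers' net willingness to pay falls by 27: (106 - 27) - 0.5Q = 21 + 4Q, so Q_t = 12.8889. Buyers pay P_b = 99.5556; sellers receive P_s = P_b - 27 = 72.5556.
Consumers lose the trapezoid between P* and P_b out to Q_t plus the triangle from Q_t to Q*: change in CS = 41.5309 - 89.1975 = -47.6667.

-47.67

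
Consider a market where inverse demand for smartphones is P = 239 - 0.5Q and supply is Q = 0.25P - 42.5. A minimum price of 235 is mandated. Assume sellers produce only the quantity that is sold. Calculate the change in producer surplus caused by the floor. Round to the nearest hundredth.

Rewriting supply in inverse form: P = 170 + 4Q.
Without the control, 239 - 0.5Q = 170 + 4Q so Q* = 15.3333 and P* = 231.3333.
At the floor price 235, quantity demanded is (239 - 235)/0.5 = 8; demand is the short side, so Q = 8 trades at P = 235.
PS goes from (1/2)(15.3333)(61.3333) = 470.2222 to 392 (computed as (235 - 170)(8) - (1/2)(4)(8)^2), a change of -78.2222.

-78.22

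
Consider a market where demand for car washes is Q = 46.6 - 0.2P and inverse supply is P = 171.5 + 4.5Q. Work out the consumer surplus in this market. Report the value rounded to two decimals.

104.77

Rewriting demand in inverse form: P = 233 - 5Q.
Setting demand equal to supply, 61.5 = 9.5Q, so Q* = 6.4737 and P* = 200.6316.
Consumer surplus is the triangle under demand above P*: (1/2)(6.4737)(233 - 200.6316) = (1/2)(6.4737)(32.3684) = 104.7715.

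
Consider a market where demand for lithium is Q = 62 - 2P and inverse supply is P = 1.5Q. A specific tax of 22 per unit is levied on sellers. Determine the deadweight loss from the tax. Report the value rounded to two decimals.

121.00

Rewriting demand in inverse form: P = 31 - 0.5Q.
Without the tax, 31 - 0.5Q = 1.5Q so Q* = 15.5 and P* = 23.25.
With the tax, sellers need 22 more per unit: 31 - 0.5Q = 1.5Q + 22, so Q_t = 4.5. Buyers pay P_b = 28.75; sellers receive P_s = P_b - 22 = 6.75.
The welfare triangle lost has base Q* - Q_t = 11 and height t = 22, so DWL = (1/2)(11)(22) = 121.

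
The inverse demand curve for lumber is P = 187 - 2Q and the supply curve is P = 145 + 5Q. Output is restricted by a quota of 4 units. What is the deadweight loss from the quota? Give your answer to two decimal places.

14.00

Without the quota, 187 - 2Q = 145 + 5Q gives Q* = 6.
At Q = 4 the demand price is 187 - 2(4) = 179 and the supply price is 145 + 5(4) = 165.
Deadweight loss is the triangle between the curves from 4 to 6: (1/2)(179 - 165)(6 - 4) = 14.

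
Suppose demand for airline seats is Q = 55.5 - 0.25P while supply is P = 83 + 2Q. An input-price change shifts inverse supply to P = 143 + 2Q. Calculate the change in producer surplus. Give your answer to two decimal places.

-363.33

Rewriting demand in inverse form: P = 222 - 4Q.
Initial equilibrium: Q_0 = 23.1667, P_0 = 129.3333; CS_0 = (1/2)(23.1667)(92.6667) = 1073.3889, PS_0 = (1/2)(23.1667)(46.3333) = 536.6944.
New equilibrium: 222 - 4Q = 143 + 2Q gives Q_1 = 13.1667, P_1 = 169.3333; CS_1 = 346.7222, PS_1 = 173.3611.
Change in producer surplus = 173.3611 - 536.6944 = -363.3333.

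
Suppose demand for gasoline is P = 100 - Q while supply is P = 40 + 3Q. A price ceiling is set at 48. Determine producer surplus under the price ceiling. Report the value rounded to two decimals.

10.67

Free-market equilibrium: 100 - Q = 40 + 3Q gives Q* = 15, P* = 85.
At the ceiling price 48, quantity supplied is (48 - 40)/3 = 2.6667; supply is the short side, so Q = 2.6667 trades at P = 48.
PS is the triangle above supply below 48: (1/2)(2.6667)(48 - 40) = 10.6667.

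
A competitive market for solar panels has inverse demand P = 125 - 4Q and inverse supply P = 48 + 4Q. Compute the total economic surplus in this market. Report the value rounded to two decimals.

370.56

Setting demand equal to supply, 77 = 8Q, so Q* = 9.625 and P* = 86.5.
CS = (1/2)(9.625)(38.5) = 185.2812 and PS = (1/2)(9.625)(38.5) = 185.2812, so total surplus = 370.5625.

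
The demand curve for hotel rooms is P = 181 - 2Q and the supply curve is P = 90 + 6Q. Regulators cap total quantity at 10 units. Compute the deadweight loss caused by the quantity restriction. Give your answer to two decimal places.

Without the quota, 181 - 2Q = 90 + 6Q gives Q* = 11.375.
At Q = 10 the demand price is 181 - 2(10) = 161 and the supply price is 90 + 6(10) = 150.
DWL = (1/2)(gap between curves at 10) x (Q* - 10) = (1/2)(11)(1.375) = 7.5625.

7.56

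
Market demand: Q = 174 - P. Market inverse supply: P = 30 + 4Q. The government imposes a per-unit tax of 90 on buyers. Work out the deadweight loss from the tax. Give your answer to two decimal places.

Rewriting demand in inverse form: P = 174 - Q.
Without the tax, 174 - Q = 30 + 4Q so Q* = 28.8 and P* = 145.2.
A tax on buyers shifts demand down by 90: (174 - 90) - Q = 30 + 4Q, so Q_t = 10.8. Buyers pay P_b = 163.2; sellers receive P_s = P_b - 90 = 73.2.
Deadweight loss is the triangle between the curves from Q_t to Q*: (1/2)(28.8 - 10.8)(90) = 810.

810.00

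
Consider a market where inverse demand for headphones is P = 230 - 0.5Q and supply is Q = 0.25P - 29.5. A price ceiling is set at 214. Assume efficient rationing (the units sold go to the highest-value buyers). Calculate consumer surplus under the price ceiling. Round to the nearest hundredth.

Rewriting supply in inverse form: P = 118 + 4Q.
Free-market equilibrium: 230 - 0.5Q = 118 + 4Q gives Q* = 24.8889, P* = 217.5556.
At the ceiling price 214, quantity supplied is (214 - 118)/4 = 24; supply is the short side, so Q = 24 trades at P = 214.
The demand price at Q = 24 is 218. CS is the trapezoid between demand and 214 over [0, 24]: (1/2)[(230 - 214) + (218 - 214)](24) = 240.

240.00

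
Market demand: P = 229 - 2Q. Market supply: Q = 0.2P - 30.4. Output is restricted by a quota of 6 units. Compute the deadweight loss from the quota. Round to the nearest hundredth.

Rewriting supply in inverse form: P = 152 + 5Q.
Unrestricted equilibrium: Q* = (229 - 152)/(2 + 5) = 11.
At Q = 6 the demand price is 229 - 2(6) = 217 and the supply price is 152 + 5(6) = 182.
Deadweight loss is the triangle between the curves from 6 to 11: (1/2)(217 - 182)(11 - 6) = 87.5.

87.50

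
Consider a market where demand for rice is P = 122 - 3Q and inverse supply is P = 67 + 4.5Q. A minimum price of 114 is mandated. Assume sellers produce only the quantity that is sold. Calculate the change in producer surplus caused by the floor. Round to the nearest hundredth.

-11.67

Without the control, 122 - 3Q = 67 + 4.5Q so Q* = 7.3333 and P* = 100.
At the floor price 114, quantity demanded is (122 - 114)/3 = 2.6667; demand is the short side, so Q = 2.6667 trades at P = 114.
PS goes from (1/2)(7.3333)(33) = 121 to 109.3333 (computed as (114 - 67)(2.6667) - (1/2)(4.5)(2.6667)^2), a change of -11.6667.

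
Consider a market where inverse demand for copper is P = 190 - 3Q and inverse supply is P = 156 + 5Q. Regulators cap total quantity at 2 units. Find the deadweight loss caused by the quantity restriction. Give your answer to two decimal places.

Unrestricted equilibrium: Q* = (190 - 156)/(3 + 5) = 4.25.
At Q = 2 the demand price is 190 - 3(2) = 184 and the supply price is 156 + 5(2) = 166.
Deadweight loss is the triangle between the curves from 2 to 4.25: (1/2)(184 - 166)(4.25 - 2) = 20.25.

20.25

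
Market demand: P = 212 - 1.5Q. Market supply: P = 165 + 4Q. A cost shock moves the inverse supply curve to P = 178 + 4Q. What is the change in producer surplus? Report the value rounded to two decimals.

Initial equilibrium: Q_0 = 8.5455, P_0 = 199.1818; CS_0 = (1/2)(8.5455)(12.8182) = 54.7686, PS_0 = (1/2)(8.5455)(34.1818) = 146.0496.
New equilibrium: 212 - 1.5Q = 178 + 4Q gives Q_1 = 6.1818, P_1 = 202.7273; CS_1 = 28.6612, PS_1 = 76.4298.
Change in producer surplus = 76.4298 - 146.0496 = -69.6198.

-69.62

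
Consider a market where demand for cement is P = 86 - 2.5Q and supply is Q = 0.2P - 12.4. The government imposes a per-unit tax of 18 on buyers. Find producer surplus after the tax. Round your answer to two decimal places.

Rewriting supply in inverse form: P = 62 + 5Q.
Without the tax, 86 - 2.5Q = 62 + 5Q so Q* = 3.2 and P* = 78.
With the tax, buyers' net willingness to pay falls by 18: (86 - 18) - 2.5Q = 62 + 5Q, so Q_t = 0.8. Buyers pay P_b = 84; sellers receive P_s = P_b - 18 = 66.
PS = (1/2)(Q_t)(P_s - 62) = (1/2)(0.8)(4) = 1.6.

1.60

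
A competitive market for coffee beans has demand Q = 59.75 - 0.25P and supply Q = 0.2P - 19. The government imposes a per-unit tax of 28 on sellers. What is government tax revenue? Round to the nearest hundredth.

360.89

Rewriting demand in inverse form: P = 239 - 4Q.
Rewriting supply in inverse form: P = 95 + 5Q.
Without the tax, 239 - 4Q = 95 + 5Q so Q* = 16 and P* = 175.
A tax on sellers shifts supply up by 28: 239 - 4Q = 95 + 5Q + 28, so Q_t = 12.8889. Buyers pay P_b = 187.4444; sellers receive P_s = P_b - 28 = 159.4444.
Tax revenue = t x Q_t = 28 x 12.8889 = 360.8889.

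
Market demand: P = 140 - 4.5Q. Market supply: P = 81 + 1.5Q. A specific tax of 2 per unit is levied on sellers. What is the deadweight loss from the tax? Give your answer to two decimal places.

0.33

Pre-tax equilibrium: 140 - 4.5Q = 81 + 1.5Q gives Q* = 9.8333, P* = 95.75.
With the tax, sellers need 2 more per unit: 140 - 4.5Q = 81 + 1.5Q + 2, so Q_t = 9.5. Buyers pay P_b = 97.25; sellers receive P_s = P_b - 2 = 95.25.
Deadweight loss is the triangle between the curves from Q_t to Q*: (1/2)(9.8333 - 9.5)(2) = 0.3333.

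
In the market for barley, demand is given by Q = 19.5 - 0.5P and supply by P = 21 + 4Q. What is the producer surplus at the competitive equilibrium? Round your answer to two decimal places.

Rewriting demand in inverse form: P = 39 - 2Q.
Setting demand equal to supply, 18 = 6Q, so Q* = 3 and P* = 33.
PS is the area between P* and the supply curve from 0 to Q*: (1/2)(3)(12) = 18.

18.00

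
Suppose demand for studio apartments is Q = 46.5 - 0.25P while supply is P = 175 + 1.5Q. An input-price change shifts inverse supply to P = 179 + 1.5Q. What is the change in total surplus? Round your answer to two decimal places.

-6.55

Rewriting demand in inverse form: P = 186 - 4Q.
Initial equilibrium: Q_0 = 2, P_0 = 178; CS_0 = (1/2)(2)(8) = 8, PS_0 = (1/2)(2)(3) = 3.
New equilibrium: 186 - 4Q = 179 + 1.5Q gives Q_1 = 1.2727, P_1 = 180.9091; CS_1 = 3.2397, PS_1 = 1.2149.
Change in total surplus = (3.2397 + 1.2149) - (8 + 3) = -6.5455.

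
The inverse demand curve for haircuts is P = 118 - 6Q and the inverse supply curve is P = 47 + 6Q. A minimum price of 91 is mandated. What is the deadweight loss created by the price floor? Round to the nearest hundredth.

Without the control, 118 - 6Q = 47 + 6Q so Q* = 5.9167 and P* = 82.5.
At the floor price 91, quantity demanded is (118 - 91)/6 = 4.5; demand is the short side, so Q = 4.5 trades at P = 91.
At Q = 4.5 the demand price is 91 and the supply price is 74. Deadweight loss is the triangle between the curves from 4.5 to 5.9167: (1/2)(91 - 74)(5.9167 - 4.5) = 12.0417.

12.04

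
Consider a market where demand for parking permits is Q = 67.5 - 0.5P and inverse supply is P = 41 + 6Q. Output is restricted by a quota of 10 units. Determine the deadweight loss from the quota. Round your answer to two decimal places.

Rewriting demand in inverse form: P = 135 - 2Q.
Unrestricted equilibrium: Q* = (135 - 41)/(2 + 6) = 11.75.
At Q = 10 the demand price is 135 - 2(10) = 115 and the supply price is 41 + 6(10) = 101.
Deadweight loss is the triangle between the curves from 10 to 11.75: (1/2)(115 - 101)(11.75 - 10) = 12.25.

12.25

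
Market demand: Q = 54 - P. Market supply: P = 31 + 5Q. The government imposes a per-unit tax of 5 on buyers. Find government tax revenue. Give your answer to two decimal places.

Rewriting demand in inverse form: P = 54 - Q.
Pre-tax equilibrium: 54 - Q = 31 + 5Q gives Q* = 3.8333, P* = 50.1667.
A tax on buyers shifts demand down by 5: (54 - 5) - Q = 31 + 5Q, so Q_t = 3. Buyers pay P_b = 51; sellers receive P_s = P_b - 5 = 46.
Tax revenue = t x Q_t = 5 x 3 = 15.

15.00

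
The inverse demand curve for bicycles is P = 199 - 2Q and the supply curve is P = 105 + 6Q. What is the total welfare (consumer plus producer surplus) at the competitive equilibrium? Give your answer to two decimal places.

Equilibrium: 199 - 2Q = 105 + 6Q, so Q* = 11.75 and P* = 175.5.
CS = (1/2)(11.75)(23.5) = 138.0625 and PS = (1/2)(11.75)(70.5) = 414.1875, so total surplus = 552.25.

552.25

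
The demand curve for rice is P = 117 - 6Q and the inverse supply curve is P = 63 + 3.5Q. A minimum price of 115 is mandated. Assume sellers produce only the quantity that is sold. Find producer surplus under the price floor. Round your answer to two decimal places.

17.14

Free-market equilibrium: 117 - 6Q = 63 + 3.5Q gives Q* = 5.6842, P* = 82.8947.
At P = 115, buyers demand (117 - 115)/6 = 0.3333 while sellers would supply more, so the quantity traded is 0.3333 at price 115.
The supply price at Q = 0.3333 is 64.1667. PS is the trapezoid between 115 and supply over [0, 0.3333]: (1/2)[(115 - 63) + (115 - 64.1667)](0.3333) = 17.1389.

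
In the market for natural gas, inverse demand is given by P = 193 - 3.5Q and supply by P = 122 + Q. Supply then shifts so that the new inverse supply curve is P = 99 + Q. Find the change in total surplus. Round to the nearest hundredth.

421.67

Initial equilibrium: Q_0 = 15.7778, P_0 = 137.7778; CS_0 = (1/2)(15.7778)(55.2222) = 435.642, PS_0 = (1/2)(15.7778)(15.7778) = 124.4691.
New equilibrium: 193 - 3.5Q = 99 + Q gives Q_1 = 20.8889, P_1 = 119.8889; CS_1 = 763.6049, PS_1 = 218.1728.
Change in total surplus = (763.6049 + 218.1728) - (435.642 + 124.4691) = 421.6667.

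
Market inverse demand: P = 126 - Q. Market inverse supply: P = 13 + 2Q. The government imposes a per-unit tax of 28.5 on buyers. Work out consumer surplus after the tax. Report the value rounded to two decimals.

396.68

Pre-tax equilibrium: 126 - Q = 13 + 2Q gives Q* = 37.6667, P* = 88.3333.
A tax on buyers shifts demand down by 28.5: (126 - 28.5) - Q = 13 + 2Q, so Q_t = 28.1667. Buyers pay P_b = 97.8333; sellers receive P_s = P_b - 28.5 = 69.3333.
Consumer surplus is the triangle under demand above P_b: (1/2)(28.1667)(126 - 97.8333) = 396.6806.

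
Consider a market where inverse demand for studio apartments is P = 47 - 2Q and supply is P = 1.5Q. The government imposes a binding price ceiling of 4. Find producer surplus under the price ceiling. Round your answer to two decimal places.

5.33

Free-market equilibrium: 47 - 2Q = 1.5Q gives Q* = 13.4286, P* = 20.1429.
At P = 4, sellers supply (4 - 0)/1.5 = 2.6667 while buyers want more, so the quantity traded is 2.6667 at price 4.
PS is the triangle above supply below 4: (1/2)(2.6667)(4 - 0) = 5.3333.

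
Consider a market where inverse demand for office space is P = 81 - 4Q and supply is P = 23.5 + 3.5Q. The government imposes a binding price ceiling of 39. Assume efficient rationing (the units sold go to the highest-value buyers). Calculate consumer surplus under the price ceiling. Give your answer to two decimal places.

146.78

Without the control, 81 - 4Q = 23.5 + 3.5Q so Q* = 7.6667 and P* = 50.3333.
At P = 39, sellers supply (39 - 23.5)/3.5 = 4.4286 while buyers want more, so the quantity traded is 4.4286 at price 39.
The demand price at Q = 4.4286 is 63.2857. CS is the trapezoid between demand and 39 over [0, 4.4286]: (1/2)[(81 - 39) + (63.2857 - 39)](4.4286) = 146.7755.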